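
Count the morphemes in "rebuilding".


Word: "rebuilding"
Morphemes: re- / build / -ing
Each morpheme carries meaning
= 3 morphemes


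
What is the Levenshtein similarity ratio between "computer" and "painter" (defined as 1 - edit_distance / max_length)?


Word 1: "computer" (length 8)
Word 2: "painter" (length 7)
One optimal edit sequence:
  1. delete 'c'  (+1)
  2. substitute 'o' -> 'p'  (+1)
  3. substitute 'm' -> 'a'  (+1)
  4. substitute 'p' -> 'i'  (+1)
  5. substitute 'u' -> 'n'  (+1)
  6. keep 't'
  7. keep 'e'
  8. keep 'r'
Edit distance = 5
Max length = max(8, 7) = 8
Similarity = 1 - 5/8
= 0.3750


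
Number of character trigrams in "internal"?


Word: "internal" (length 8)
Number of 3-grams = length - 3 + 1 = 8 - 3 + 1
= 6


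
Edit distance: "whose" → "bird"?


Word 1: "whose" (length 5)
Word 2: "bird" (length 4)
One optimal edit sequence (insert/delete/substitute each cost 1):
  1. delete 'w'  (+1)
  2. substitute 'h' -> 'b'  (+1)
  3. substitute 'o' -> 'i'  (+1)
  4. substitute 's' -> 'r'  (+1)
  5. substitute 'e' -> 'd'  (+1)
Total edit operations: 5
Edit distance = 5


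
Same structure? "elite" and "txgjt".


Pattern of "elite": [0, 1, 2, 3, 0]
Pattern of "txgjt": [0, 1, 2, 3, 0]
Patterns match
Same pattern = Yes


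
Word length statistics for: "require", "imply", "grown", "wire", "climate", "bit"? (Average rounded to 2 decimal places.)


Lengths: "require"=7, "imply"=5, "grown"=5, "wire"=4, "climate"=7, "bit"=3
Sum = 31, Count = 6
Average = 31/6 = 5.17
= avg=5.17, min=3, max=7


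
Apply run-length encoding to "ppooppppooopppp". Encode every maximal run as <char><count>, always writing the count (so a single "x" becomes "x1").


String: "ppooppppooopppp"
Scanning for consecutive runs:
  'p' x 2
  'o' x 2
  'p' x 4
  'o' x 3
  'p' x 4
RLE = "p2o2p4o3p4"


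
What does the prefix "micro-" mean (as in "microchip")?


Prefix: micro-
Example: microchip (micro- + chip)
Meaning = small


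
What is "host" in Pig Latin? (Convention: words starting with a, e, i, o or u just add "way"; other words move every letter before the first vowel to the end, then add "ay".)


Word: "host"
Starts with consonant(s) → move to end, add 'ay'
Consonant cluster: "h"
Pig Latin = "osthay"


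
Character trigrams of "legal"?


Word: "legal" (length 5)
Number of trigrams = 5 - 3 + 1 = 3
  Position 0: "leg"
  Position 1: "ega"
  Position 2: "gal"
Trigrams = "leg", "ega", "gal"


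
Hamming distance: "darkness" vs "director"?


Comparing character by character (same length = 8):
  Pos 0: 'd' vs 'd' =
  Pos 1: 'a' vs 'i' !=
  Pos 2: 'r' vs 'r' =
  Pos 3: 'k' vs 'e' !=
  Pos 4: 'n' vs 'c' !=
  Pos 5: 'e' vs 't' !=
  Pos 6: 's' vs 'o' !=
  Pos 7: 's' vs 'r' !=
Hamming distance = 6


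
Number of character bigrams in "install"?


Word: "install" (length 7)
Number of 2-grams = length - 2 + 1 = 7 - 2 + 1
= 6


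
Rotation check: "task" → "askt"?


Word: "task", Candidate: "askt"
Method: check if candidate is substring of word+word
"tasktask" contains "askt"? Yes
Is rotation = Yes


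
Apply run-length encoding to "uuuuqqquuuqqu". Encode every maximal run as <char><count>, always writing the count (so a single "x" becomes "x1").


String: "uuuuqqquuuqqu"
Scanning for consecutive runs:
  'u' x 4
  'q' x 3
  'u' x 3
  'q' x 2
  'u' x 1
RLE = "u4q3u3q2u1"


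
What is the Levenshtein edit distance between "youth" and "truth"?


Word 1: "youth" (length 5)
Word 2: "truth" (length 5)
One optimal edit sequence (insert/delete/substitute each cost 1):
  1. substitute 'y' -> 't'  (+1)
  2. substitute 'o' -> 'r'  (+1)
  3. keep 'u'
  4. keep 't'
  5. keep 'h'
Total edit operations: 2
Edit distance = 2


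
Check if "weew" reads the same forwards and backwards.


Word: "weew"
Reversed: "weew"
Forward == Backward? weew == weew
Palindrome = Yes


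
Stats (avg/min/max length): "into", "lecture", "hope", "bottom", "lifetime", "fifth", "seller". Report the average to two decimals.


Lengths: "into"=4, "lecture"=7, "hope"=4, "bottom"=6, "lifetime"=8, "fifth"=5, "seller"=6
Sum = 40, Count = 7
Average = 40/7 = 5.71
= avg=5.71, min=4, max=8


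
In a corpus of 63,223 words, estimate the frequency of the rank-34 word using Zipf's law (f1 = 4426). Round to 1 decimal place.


Zipf's law: f(r) = f(1) / r
f(1) = 4426
f(34) = 4426 / 34
= 130.2 occurrences


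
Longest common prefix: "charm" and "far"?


Word 1: "charm"
Word 2: "far"
Comparing from start:
  Pos 0: 'c' != 'f' (stop)
LCP = "" (length 0)


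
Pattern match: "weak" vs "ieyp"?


Pattern of "weak": [0, 1, 2, 3]
Pattern of "ieyp": [0, 1, 2, 3]
Patterns match
Same pattern = Yes


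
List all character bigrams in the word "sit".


Word: "sit" (length 3)
Number of bigrams = 3 - 2 + 1 = 2
  Position 0: "si"
  Position 1: "it"
Bigrams = "si", "it"


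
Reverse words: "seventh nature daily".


Original: "seventh nature daily"
Words (1..n): seventh | nature | daily
Reversed (n..1): daily | nature | seventh
Result = "daily nature seventh"


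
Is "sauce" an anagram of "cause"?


Word 1: "cause" → sorted: acesu
Word 2: "sauce" → sorted: acesu
Same letters? acesu == acesu
Anagram = Yes


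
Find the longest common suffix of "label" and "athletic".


Word 1: "label"
Word 2: "athletic"
Comparing from end:
  Pos -1: 'l' != 'c' (stop)
LCS = "" (length 0)


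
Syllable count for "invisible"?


Word: "invisible"
Syllable breakdown: in-vis-i-ble
Counting: 4 parts
= 4 syllables


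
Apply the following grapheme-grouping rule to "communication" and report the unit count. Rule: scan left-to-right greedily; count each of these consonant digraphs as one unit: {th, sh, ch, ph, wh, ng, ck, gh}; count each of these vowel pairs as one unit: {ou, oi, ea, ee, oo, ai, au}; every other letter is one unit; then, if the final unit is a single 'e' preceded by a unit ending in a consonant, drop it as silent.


Word: "communication" (13 letters)
Left-to-right scan:
  1. 'c' (letter)
  2. 'o' (letter)
  3. 'm' (letter)
  4. 'm' (letter)
  5. 'u' (letter)
  6. 'n' (letter)
  7. 'i' (letter)
  8. 'c' (letter)
  9. 'a' (letter)
  10. 't' (letter)
  11. 'i' (letter)
  12. 'o' (letter)
  13. 'n' (letter)
Units from scan: 13
Sound units = 13 units


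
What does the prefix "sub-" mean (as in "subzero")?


Prefix: sub-
Example: subzero = sub- + zero
Meaning = under / below


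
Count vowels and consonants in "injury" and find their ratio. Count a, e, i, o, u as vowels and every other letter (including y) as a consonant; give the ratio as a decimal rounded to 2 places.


Word: "injury"
Vowels (a,e,i,o,u): 2
Consonants: 4
Ratio = 2/4
= 0.50


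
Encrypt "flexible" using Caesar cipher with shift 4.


Word: "flexible"
Shift: 4
Each letter → (letter + shift) mod 26:
  'f' (5) + 4 = 9 → 'j'
  'l' (11) + 4 = 15 → 'p'
  'e' (4) + 4 = 8 → 'i'
  'x' (23) + 4 = 1 → 'b'
  'i' (8) + 4 = 12 → 'm'
  'b' (1) + 4 = 5 → 'f'
  'l' (11) + 4 = 15 → 'p'
  'e' (4) + 4 = 8 → 'i'
Result = "jpibmfpi"


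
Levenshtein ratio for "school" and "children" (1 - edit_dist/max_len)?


Word 1: "school" (length 6)
Word 2: "children" (length 8)
One optimal edit sequence:
  1. delete 's'  (+1)
  2. keep 'c'
  3. keep 'h'
  4. insert 'i'  (+1)
  5. insert 'l'  (+1)
  6. insert 'd'  (+1)
  7. substitute 'o' -> 'r'  (+1)
  8. substitute 'o' -> 'e'  (+1)
  9. substitute 'l' -> 'n'  (+1)
Edit distance = 7
Max length = max(6, 8) = 8
Similarity = 1 - 7/8
= 0.1250


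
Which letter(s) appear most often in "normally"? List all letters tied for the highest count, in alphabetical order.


Word: "normally"
Letter counts:
  'a': 1
  'l': 2
  'm': 1
  'n': 1
  'o': 1
  'r': 1
  'y': 1
Maximum count = 2
Most frequent = 'l' (2 times each)


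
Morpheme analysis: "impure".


Word: "impure"
Morphemes: im- | pure
Each morpheme carries meaning
= 2 morphemes


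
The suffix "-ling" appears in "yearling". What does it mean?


Suffix: -ling
Example: yearling (year + -ling)
Meaning = small / young


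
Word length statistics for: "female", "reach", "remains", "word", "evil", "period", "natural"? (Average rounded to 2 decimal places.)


Lengths: "female"=6, "reach"=5, "remains"=7, "word"=4, "evil"=4, "period"=6, "natural"=7
Sum = 39, Count = 7
Average = 39/7 = 5.57
= avg=5.57, min=4, max=7


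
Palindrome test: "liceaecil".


Word: "liceaecil"
Reversed: "liceaecil"
Forward == Backward? liceaecil == liceaecil
Palindrome = Yes


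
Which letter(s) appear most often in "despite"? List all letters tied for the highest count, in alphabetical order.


Word: "despite"
Letter counts:
  'd': 1
  'e': 2
  'i': 1
  'p': 1
  's': 1
  't': 1
Maximum count = 2
Most frequent = 'e' (2 times each)


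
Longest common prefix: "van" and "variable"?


Word 1: "van"
Word 2: "variable"
Comparing from start:
  Pos 0: 'v' == 'v'
  Pos 1: 'a' == 'a'
  Pos 2: 'n' != 'r' (stop)
LCP = "va" (length 2)


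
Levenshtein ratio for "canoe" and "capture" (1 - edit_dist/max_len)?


Word 1: "canoe" (length 5)
Word 2: "capture" (length 7)
One optimal edit sequence:
  1. keep 'c'
  2. keep 'a'
  3. insert 'p'  (+1)
  4. insert 't'  (+1)
  5. substitute 'n' -> 'u'  (+1)
  6. substitute 'o' -> 'r'  (+1)
  7. keep 'e'
Edit distance = 4
Max length = max(5, 7) = 7
Similarity = 1 - 4/7
= 0.4286


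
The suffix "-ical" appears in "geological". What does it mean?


Suffix: -ical
Example: geological (geology + -ical, with a spelling change)
Meaning = relating to


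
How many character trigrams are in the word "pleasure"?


Word: "pleasure" (length 8)
Number of 3-grams = length - 3 + 1 = 8 - 3 + 1
= 6


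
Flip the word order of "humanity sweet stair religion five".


Original: "humanity sweet stair religion five"
Words (1..n): humanity | sweet | stair | religion | five
Reversed (n..1): five | religion | stair | sweet | humanity
Result = "five religion stair sweet humanity"


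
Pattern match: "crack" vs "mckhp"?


Pattern of "crack": [0, 1, 2, 0, 3]
Pattern of "mckhp": [0, 1, 2, 3, 4]
Patterns do not match
Same pattern = No


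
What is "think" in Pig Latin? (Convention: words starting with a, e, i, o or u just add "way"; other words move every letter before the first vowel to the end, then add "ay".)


Word: "think"
Starts with consonant(s) → move to end, add 'ay'
Consonant cluster: "th"
Pig Latin = "inkthay"


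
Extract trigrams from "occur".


Word: "occur" (length 5)
Number of trigrams = 5 - 3 + 1 = 3
  Position 0: "occ"
  Position 1: "ccu"
  Position 2: "cur"
Trigrams = "occ", "ccu", "cur"


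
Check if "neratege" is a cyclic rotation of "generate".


Word: "generate", Candidate: "neratege"
Method: check if candidate is substring of word+word
"generategenerate" contains "neratege"? Yes
Is rotation = Yes


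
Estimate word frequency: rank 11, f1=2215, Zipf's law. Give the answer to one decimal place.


Zipf's law: f(r) = f(1) / r
f(1) = 2215
f(11) = 2215 / 11
= 201.4 occurrences


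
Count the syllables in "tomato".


Word: "tomato"
Syllable breakdown: to | ma | to
Counting: 3 parts
= 3 syllables


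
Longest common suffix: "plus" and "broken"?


Word 1: "plus"
Word 2: "broken"
Comparing from end:
  Pos -1: 's' != 'n' (stop)
LCS = "" (length 0)


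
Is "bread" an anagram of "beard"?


Word 1: "beard" → sorted: abder
Word 2: "bread" → sorted: abder
Same letters? abder == abder
Anagram = Yes


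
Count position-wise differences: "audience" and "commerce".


Comparing character by character (same length = 8):
  Pos 0: 'a' vs 'c' !=
  Pos 1: 'u' vs 'o' !=
  Pos 2: 'd' vs 'm' !=
  Pos 3: 'i' vs 'm' !=
  Pos 4: 'e' vs 'e' =
  Pos 5: 'n' vs 'r' !=
  Pos 6: 'c' vs 'c' =
  Pos 7: 'e' vs 'e' =
Hamming distance = 5


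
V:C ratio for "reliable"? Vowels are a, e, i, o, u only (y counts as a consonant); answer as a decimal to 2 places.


Word: "reliable"
Vowels (a,e,i,o,u): 4
Consonants: 4
Ratio = 4/4
= 1.00


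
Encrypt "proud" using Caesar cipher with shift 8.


Word: "proud"
Shift: 8
Each letter → (letter + shift) mod 26:
  'p' (15) + 8 = 23 → 'x'
  'r' (17) + 8 = 25 → 'z'
  'o' (14) + 8 = 22 → 'w'
  'u' (20) + 8 = 2 → 'c'
  'd' (3) + 8 = 11 → 'l'
Result = "xzwcl"


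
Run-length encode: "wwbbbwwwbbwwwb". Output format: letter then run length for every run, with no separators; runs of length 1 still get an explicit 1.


String: "wwbbbwwwbbwwwb"
Scanning for consecutive runs:
  'w' x 2
  'b' x 3
  'w' x 3
  'b' x 2
  'w' x 3
  'b' x 1
RLE = "w2b3w3b2w3b1"


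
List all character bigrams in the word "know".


Word: "know" (length 4)
Number of bigrams = 4 - 2 + 1 = 3
  Position 0: "kn"
  Position 1: "no"
  Position 2: "ow"
Bigrams = "kn", "no", "ow"


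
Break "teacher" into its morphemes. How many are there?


Word: "teacher"
Morphemes: teach | -er
Each morpheme carries meaning
= 2 morphemes


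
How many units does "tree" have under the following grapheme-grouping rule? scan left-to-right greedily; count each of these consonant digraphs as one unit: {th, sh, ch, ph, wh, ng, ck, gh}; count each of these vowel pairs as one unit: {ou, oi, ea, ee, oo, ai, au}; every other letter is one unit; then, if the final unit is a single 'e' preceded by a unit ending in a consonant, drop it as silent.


Word: "tree" (4 letters)
Left-to-right scan:
  [1] 't' (letter)
  [2] 'r' (letter)
  [3] 'ee' (vowel-pair)
Units from scan: 3
Sound units = 3 units


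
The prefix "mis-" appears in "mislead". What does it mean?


Prefix: mis-
As in: mislead -> mis- + lead
Meaning = wrongly


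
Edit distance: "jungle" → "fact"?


Word 1: "jungle" (length 6)
Word 2: "fact" (length 4)
One optimal edit sequence (insert/delete/substitute each cost 1):
  1. delete 'j'  (+1)
  2. delete 'u'  (+1)
  3. substitute 'n' -> 'f'  (+1)
  4. substitute 'g' -> 'a'  (+1)
  5. substitute 'l' -> 'c'  (+1)
  6. substitute 'e' -> 't'  (+1)
Total edit operations: 6
Edit distance = 6


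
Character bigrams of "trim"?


Word: "trim" (length 4)
Number of bigrams = 4 - 2 + 1 = 3
  Position 0: "tr"
  Position 1: "ri"
  Position 2: "im"
Bigrams = "tr", "ri", "im"


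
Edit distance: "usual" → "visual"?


Word 1: "usual" (length 5)
Word 2: "visual" (length 6)
One optimal edit sequence (insert/delete/substitute each cost 1):
  1. insert 'v'  (+1)
  2. substitute 'u' -> 'i'  (+1)
  3. keep 's'
  4. keep 'u'
  5. keep 'a'
  6. keep 'l'
Total edit operations: 2
Edit distance = 2


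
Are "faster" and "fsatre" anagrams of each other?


Word 1: "faster" → sorted: aefrst
Word 2: "fsatre" → sorted: aefrst
Same letters? aefrst == aefrst
Anagram = Yes


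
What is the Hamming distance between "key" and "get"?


Comparing character by character (same length = 3):
  Pos 0: 'k' vs 'g' !=
  Pos 1: 'e' vs 'e' =
  Pos 2: 'y' vs 't' !=
Hamming distance = 2


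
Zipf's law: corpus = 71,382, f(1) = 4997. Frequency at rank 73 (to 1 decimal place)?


Zipf's law: f(r) = f(1) / r
f(1) = 4997
f(73) = 4997 / 73
= 68.5 occurrences


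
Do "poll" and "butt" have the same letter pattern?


Pattern of "poll": [0, 1, 2, 2]
Pattern of "butt": [0, 1, 2, 2]
Patterns match
Same pattern = Yes


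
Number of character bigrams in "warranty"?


Word: "warranty" (length 8)
Number of 2-grams = length - 2 + 1 = 8 - 2 + 1
= 7


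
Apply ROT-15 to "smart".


Word: "smart"
Shift: 15
Each letter → (letter + shift) mod 26:
  's' (18) + 15 = 7 → 'h'
  'm' (12) + 15 = 1 → 'b'
  'a' (0) + 15 = 15 → 'p'
  'r' (17) + 15 = 6 → 'g'
  't' (19) + 15 = 8 → 'i'
Result = "hbpgi"


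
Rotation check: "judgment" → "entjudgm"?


Word: "judgment", Candidate: "entjudgm"
Method: check if candidate is substring of word+word
"judgmentjudgment" contains "entjudgm"? Yes
Is rotation = Yes


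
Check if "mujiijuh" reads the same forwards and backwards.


Word: "mujiijuh"
Reversed: "hujiijum"
Forward == Backward? mujiijuh != hujiijum
Palindrome = No


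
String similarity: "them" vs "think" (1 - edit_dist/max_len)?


Word 1: "them" (length 4)
Word 2: "think" (length 5)
One optimal edit sequence:
  1. keep 't'
  2. keep 'h'
  3. insert 'i'  (+1)
  4. substitute 'e' -> 'n'  (+1)
  5. substitute 'm' -> 'k'  (+1)
Edit distance = 3
Max length = max(4, 5) = 5
Similarity = 1 - 3/5
= 0.4000


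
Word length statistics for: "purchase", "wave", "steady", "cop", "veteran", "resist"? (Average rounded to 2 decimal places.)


Lengths: "purchase"=8, "wave"=4, "steady"=6, "cop"=3, "veteran"=7, "resist"=6
Sum = 34, Count = 6
Average = 34/6 = 5.67
= avg=5.67, min=3, max=8


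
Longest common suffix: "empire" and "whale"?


Word 1: "empire"
Word 2: "whale"
Comparing from end:
  Pos -1: 'e' == 'e'
  Pos -2: 'r' != 'l' (stop)
LCS = "e" (length 1)


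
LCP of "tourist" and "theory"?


Word 1: "tourist"
Word 2: "theory"
Comparing from start:
  Pos 0: 't' == 't'
  Pos 1: 'o' != 'h' (stop)
LCP = "t" (length 1)


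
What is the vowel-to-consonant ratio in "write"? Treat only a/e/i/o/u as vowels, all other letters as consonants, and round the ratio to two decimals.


Word: "write"
Vowels (a,e,i,o,u): 2
Consonants: 3
Ratio = 2/3
= 0.67


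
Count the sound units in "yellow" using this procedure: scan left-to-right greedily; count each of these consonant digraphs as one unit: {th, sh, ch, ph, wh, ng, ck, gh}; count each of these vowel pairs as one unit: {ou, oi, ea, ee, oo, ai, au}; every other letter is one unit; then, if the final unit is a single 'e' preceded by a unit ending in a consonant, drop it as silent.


Word: "yellow" (6 letters)
Left-to-right scan:
  1. 'y' (letter)
  2. 'e' (letter)
  3. 'l' (letter)
  4. 'l' (letter)
  5. 'o' (letter)
  6. 'w' (letter)
Units from scan: 6
Sound units = 6 units


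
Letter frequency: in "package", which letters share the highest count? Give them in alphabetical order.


Word: "package"
Letter counts:
  'a': 2
  'c': 1
  'e': 1
  'g': 1
  'k': 1
  'p': 1
Maximum count = 2
Most frequent = 'a' (2 times each)


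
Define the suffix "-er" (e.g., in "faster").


Suffix: -er
As in: faster -> fast + -er
Meaning = one who / more


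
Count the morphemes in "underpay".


Word: "underpay"
Morphemes: under- / pay
Each morpheme carries meaning
= 2 morphemes


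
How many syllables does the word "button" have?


Word: "button"
Syllable breakdown: but / ton
Counting: 2 parts
= 2 syllables


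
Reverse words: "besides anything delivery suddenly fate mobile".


Original: "besides anything delivery suddenly fate mobile"
Words (1..n): besides | anything | delivery | suddenly | fate | mobile
Reversed (n..1): mobile | fate | suddenly | delivery | anything | besides
Result = "mobile fate suddenly delivery anything besides"


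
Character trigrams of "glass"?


Word: "glass" (length 5)
Number of trigrams = 5 - 3 + 1 = 3
  Position 0: "gla"
  Position 1: "las"
  Position 2: "ass"
Trigrams = "gla", "las", "ass"


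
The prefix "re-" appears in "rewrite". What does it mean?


Prefix: re-
Example: rewrite (re- + write)
Meaning = again


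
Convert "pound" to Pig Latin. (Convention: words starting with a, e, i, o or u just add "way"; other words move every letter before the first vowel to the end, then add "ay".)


Word: "pound"
Starts with consonant(s) → move to end, add 'ay'
Consonant cluster: "p"
Pig Latin = "oundpay"


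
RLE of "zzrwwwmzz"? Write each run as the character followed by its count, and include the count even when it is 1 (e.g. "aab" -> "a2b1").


String: "zzrwwwmzz"
Scanning for consecutive runs:
  'z' x 2
  'r' x 1
  'w' x 3
  'm' x 1
  'z' x 2
RLE = "z2r1w3m1z2"


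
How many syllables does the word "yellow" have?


Word: "yellow"
Syllable breakdown: yel · low
Counting: 2 parts
= 2 syllables


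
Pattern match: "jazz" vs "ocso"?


Pattern of "jazz": [0, 1, 2, 2]
Pattern of "ocso": [0, 1, 2, 0]
Patterns do not match
Same pattern = No


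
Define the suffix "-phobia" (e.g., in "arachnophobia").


Suffix: -phobia
Example: arachnophobia = arachno- + -phobia
Meaning = fear of


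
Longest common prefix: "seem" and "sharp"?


Word 1: "seem"
Word 2: "sharp"
Comparing from start:
  Pos 0: 's' == 's'
  Pos 1: 'e' != 'h' (stop)
LCP = "s" (length 1)


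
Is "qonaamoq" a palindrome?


Word: "qonaamoq"
Reversed: "qomaanoq"
Forward == Backward? qonaamoq != qomaanoq
Palindrome = No


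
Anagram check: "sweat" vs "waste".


Word 1: "sweat" → sorted: aestw
Word 2: "waste" → sorted: aestw
Same letters? aestw == aestw
Anagram = Yes


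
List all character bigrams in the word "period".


Word: "period" (length 6)
Number of bigrams = 6 - 2 + 1 = 5
  Position 0: "pe"
  Position 1: "er"
  Position 2: "ri"
  Position 3: "io"
  Position 4: "od"
Bigrams = "pe", "er", "ri", "io", "od"


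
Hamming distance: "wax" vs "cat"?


Comparing character by character (same length = 3):
  Pos 0: 'w' vs 'c' !=
  Pos 1: 'a' vs 'a' =
  Pos 2: 'x' vs 't' !=
Hamming distance = 2


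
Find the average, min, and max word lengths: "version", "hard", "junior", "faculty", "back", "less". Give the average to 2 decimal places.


Lengths: "version"=7, "hard"=4, "junior"=6, "faculty"=7, "back"=4, "less"=4
Sum = 32, Count = 6
Average = 32/6 = 5.33
= avg=5.33, min=4, max=7


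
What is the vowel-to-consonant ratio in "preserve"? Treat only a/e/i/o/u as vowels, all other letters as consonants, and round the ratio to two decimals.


Word: "preserve"
Vowels (a,e,i,o,u): 3
Consonants: 5
Ratio = 3/5
= 0.60


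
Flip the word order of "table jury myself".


Original: "table jury myself"
Words (1..n): table | jury | myself
Reversed (n..1): myself | jury | table
Result = "myself jury table"


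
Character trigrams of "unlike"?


Word: "unlike" (length 6)
Number of trigrams = 6 - 3 + 1 = 4
  Position 0: "unl"
  Position 1: "nli"
  Position 2: "lik"
  Position 3: "ike"
Trigrams = "unl", "nli", "lik", "ike"


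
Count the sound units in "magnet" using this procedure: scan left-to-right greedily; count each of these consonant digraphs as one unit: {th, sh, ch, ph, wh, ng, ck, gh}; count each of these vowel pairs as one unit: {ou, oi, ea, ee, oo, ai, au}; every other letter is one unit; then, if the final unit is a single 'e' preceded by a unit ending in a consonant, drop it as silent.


Word: "magnet" (6 letters)
Left-to-right scan:
  (1) 'm' (letter)
  (2) 'a' (letter)
  (3) 'g' (letter)
  (4) 'n' (letter)
  (5) 'e' (letter)
  (6) 't' (letter)
Units from scan: 6
Sound units = 6 units


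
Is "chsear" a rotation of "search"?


Word: "search", Candidate: "chsear"
Method: check if candidate is substring of word+word
"searchsearch" contains "chsear"? Yes
Is rotation = Yes


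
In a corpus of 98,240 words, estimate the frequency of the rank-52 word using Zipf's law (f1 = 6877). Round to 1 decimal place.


Zipf's law: f(r) = f(1) / r
f(1) = 6877
f(52) = 6877 / 52
= 132.3 occurrences


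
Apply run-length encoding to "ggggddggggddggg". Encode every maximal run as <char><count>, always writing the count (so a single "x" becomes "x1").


String: "ggggddggggddggg"
Scanning for consecutive runs:
  'g' x 4
  'd' x 2
  'g' x 4
  'd' x 2
  'g' x 3
RLE = "g4d2g4d2g3"


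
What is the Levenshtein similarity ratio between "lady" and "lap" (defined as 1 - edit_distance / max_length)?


Word 1: "lady" (length 4)
Word 2: "lap" (length 3)
One optimal edit sequence:
  1. keep 'l'
  2. keep 'a'
  3. delete 'd'  (+1)
  4. substitute 'y' -> 'p'  (+1)
Edit distance = 2
Max length = max(4, 3) = 4
Similarity = 1 - 2/4
= 0.5000


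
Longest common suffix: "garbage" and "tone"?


Word 1: "garbage"
Word 2: "tone"
Comparing from end:
  Pos -1: 'e' == 'e'
  Pos -2: 'g' != 'n' (stop)
LCS = "e" (length 1)


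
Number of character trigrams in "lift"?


Word: "lift" (length 4)
Number of 3-grams = length - 3 + 1 = 4 - 3 + 1
= 2


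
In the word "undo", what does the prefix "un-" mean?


Prefix: un-
Example: undo = un- + do
Meaning = not / reverse


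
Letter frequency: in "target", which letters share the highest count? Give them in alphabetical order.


Word: "target"
Letter counts:
  'a': 1
  'e': 1
  'g': 1
  'r': 1
  't': 2
Maximum count = 2
Most frequent = 't' (2 times each)


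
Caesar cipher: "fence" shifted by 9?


Word: "fence"
Shift: 9
Each letter → (letter + shift) mod 26:
  'f' (5) + 9 = 14 → 'o'
  'e' (4) + 9 = 13 → 'n'
  'n' (13) + 9 = 22 → 'w'
  'c' (2) + 9 = 11 → 'l'
  'e' (4) + 9 = 13 → 'n'
Result = "onwln"


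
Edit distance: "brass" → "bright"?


Word 1: "brass" (length 5)
Word 2: "bright" (length 6)
One optimal edit sequence (insert/delete/substitute each cost 1):
  1. keep 'b'
  2. keep 'r'
  3. insert 'i'  (+1)
  4. substitute 'a' -> 'g'  (+1)
  5. substitute 's' -> 'h'  (+1)
  6. substitute 's' -> 't'  (+1)
Total edit operations: 4
Edit distance = 4


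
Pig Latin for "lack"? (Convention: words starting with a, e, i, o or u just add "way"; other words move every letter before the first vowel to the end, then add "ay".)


Word: "lack"
Starts with consonant(s) → move to end, add 'ay'
Consonant cluster: "l"
Pig Latin = "acklay"


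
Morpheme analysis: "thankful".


Word: "thankful"
Morphemes: thank / -ful
Each morpheme carries meaning
= 2 morphemes


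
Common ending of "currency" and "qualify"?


Word 1: "currency"
Word 2: "qualify"
Comparing from end:
  Pos -1: 'y' == 'y'
  Pos -2: 'c' != 'f' (stop)
LCS = "y" (length 1)


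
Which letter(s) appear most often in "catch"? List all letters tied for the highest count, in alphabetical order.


Word: "catch"
Letter counts:
  'a': 1
  'c': 2
  'h': 1
  't': 1
Maximum count = 2
Most frequent = 'c' (2 times each)


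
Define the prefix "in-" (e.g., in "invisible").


Prefix: in-
As in: invisible -> in- + visible
Meaning = not / into


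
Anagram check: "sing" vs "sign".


Word 1: "sing" → sorted: gins
Word 2: "sign" → sorted: gins
Same letters? gins == gins
Anagram = Yes


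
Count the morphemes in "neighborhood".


Word: "neighborhood"
Morphemes: neighbor | -hood
Each morpheme carries meaning
= 2 morphemes


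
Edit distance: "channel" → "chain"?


Word 1: "channel" (length 7)
Word 2: "chain" (length 5)
One optimal edit sequence (insert/delete/substitute each cost 1):
  1. keep 'c'
  2. keep 'h'
  3. keep 'a'
  4. substitute 'n' -> 'i'  (+1)
  5. keep 'n'
  6. delete 'e'  (+1)
  7. delete 'l'  (+1)
Total edit operations: 3
Edit distance = 3


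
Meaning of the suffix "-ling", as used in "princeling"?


Suffix: -ling
Example: princeling = prince + -ling
Meaning = small / young


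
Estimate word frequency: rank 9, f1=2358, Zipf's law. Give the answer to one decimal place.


Zipf's law: f(r) = f(1) / r
f(1) = 2358
f(9) = 2358 / 9
= 262.0 occurrences


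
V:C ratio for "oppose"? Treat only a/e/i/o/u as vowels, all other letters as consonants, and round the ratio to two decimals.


Word: "oppose"
Vowels (a,e,i,o,u): 3
Consonants: 3
Ratio = 3/3
= 1.00


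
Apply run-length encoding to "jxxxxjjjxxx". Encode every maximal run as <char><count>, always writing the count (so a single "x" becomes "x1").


String: "jxxxxjjjxxx"
Scanning for consecutive runs:
  'j' x 1
  'x' x 4
  'j' x 3
  'x' x 3
RLE = "j1x4j3x3"


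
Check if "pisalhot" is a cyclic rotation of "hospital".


Word: "hospital", Candidate: "pisalhot"
Method: check if candidate is substring of word+word
"hospitalhospital" contains "pisalhot"? No
Is rotation = No


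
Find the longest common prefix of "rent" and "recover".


Word 1: "rent"
Word 2: "recover"
Comparing from start:
  Pos 0: 'r' == 'r'
  Pos 1: 'e' == 'e'
  Pos 2: 'n' != 'c' (stop)
LCP = "re" (length 2)


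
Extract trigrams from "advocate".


Word: "advocate" (length 8)
Number of trigrams = 8 - 3 + 1 = 6
  Position 0: "adv"
  Position 1: "dvo"
  Position 2: "voc"
  Position 3: "oca"
  Position 4: "cat"
  Position 5: "ate"
Trigrams = "adv", "dvo", "voc", "oca", "cat", "ate"


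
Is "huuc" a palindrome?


Word: "huuc"
Reversed: "cuuh"
Forward == Backward? huuc != cuuh
Palindrome = No


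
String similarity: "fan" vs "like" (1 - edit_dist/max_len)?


Word 1: "fan" (length 3)
Word 2: "like" (length 4)
One optimal edit sequence:
  1. insert 'l'  (+1)
  2. substitute 'f' -> 'i'  (+1)
  3. substitute 'a' -> 'k'  (+1)
  4. substitute 'n' -> 'e'  (+1)
Edit distance = 4
Max length = max(3, 4) = 4
Similarity = 1 - 4/4
= 0.0000


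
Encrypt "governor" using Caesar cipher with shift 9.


Word: "governor"
Shift: 9
Each letter → (letter + shift) mod 26:
  'g' (6) + 9 = 15 → 'p'
  'o' (14) + 9 = 23 → 'x'
  'v' (21) + 9 = 4 → 'e'
  'e' (4) + 9 = 13 → 'n'
  'r' (17) + 9 = 0 → 'a'
  'n' (13) + 9 = 22 → 'w'
  'o' (14) + 9 = 23 → 'x'
  'r' (17) + 9 = 0 → 'a'
Result = "pxenawxa"


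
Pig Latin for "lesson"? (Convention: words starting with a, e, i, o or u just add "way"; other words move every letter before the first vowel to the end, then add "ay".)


Word: "lesson"
Starts with consonant(s) → move to end, add 'ay'
Consonant cluster: "l"
Pig Latin = "essonlay"


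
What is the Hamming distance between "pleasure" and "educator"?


Comparing character by character (same length = 8):
  Pos 0: 'p' vs 'e' !=
  Pos 1: 'l' vs 'd' !=
  Pos 2: 'e' vs 'u' !=
  Pos 3: 'a' vs 'c' !=
  Pos 4: 's' vs 'a' !=
  Pos 5: 'u' vs 't' !=
  Pos 6: 'r' vs 'o' !=
  Pos 7: 'e' vs 'r' !=
Hamming distance = 8


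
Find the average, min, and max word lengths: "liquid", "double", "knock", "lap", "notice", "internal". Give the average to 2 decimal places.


Lengths: "liquid"=6, "double"=6, "knock"=5, "lap"=3, "notice"=6, "internal"=8
Sum = 34, Count = 6
Average = 34/6 = 5.67
= avg=5.67, min=3, max=8


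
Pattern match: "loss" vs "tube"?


Pattern of "loss": [0, 1, 2, 2]
Pattern of "tube": [0, 1, 2, 3]
Patterns do not match
Same pattern = No


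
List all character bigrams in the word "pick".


Word: "pick" (length 4)
Number of bigrams = 4 - 2 + 1 = 3
  Position 0: "pi"
  Position 1: "ic"
  Position 2: "ck"
Bigrams = "pi", "ic", "ck"


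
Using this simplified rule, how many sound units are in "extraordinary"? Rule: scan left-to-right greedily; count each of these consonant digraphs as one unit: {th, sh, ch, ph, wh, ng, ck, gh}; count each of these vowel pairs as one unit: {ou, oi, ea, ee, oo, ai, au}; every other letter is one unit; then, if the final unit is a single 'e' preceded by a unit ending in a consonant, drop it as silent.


Word: "extraordinary" (13 letters)
Left-to-right scan:
  (1) 'e' (letter)
  (2) 'x' (letter)
  (3) 't' (letter)
  (4) 'r' (letter)
  (5) 'a' (letter)
  (6) 'o' (letter)
  (7) 'r' (letter)
  (8) 'd' (letter)
  (9) 'i' (letter)
  (10) 'n' (letter)
  (11) 'a' (letter)
  (12) 'r' (letter)
  (13) 'y' (letter)
Units from scan: 13
Sound units = 13 units


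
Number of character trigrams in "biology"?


Word: "biology" (length 7)
Number of 3-grams = length - 3 + 1 = 7 - 3 + 1
= 5


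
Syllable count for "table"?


Word: "table"
Syllable breakdown: ta | ble
Counting: 2 parts
= 2 syllables


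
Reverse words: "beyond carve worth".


Original: "beyond carve worth"
Words (1..n): beyond | carve | worth
Reversed (n..1): worth | carve | beyond
Result = "worth carve beyond"


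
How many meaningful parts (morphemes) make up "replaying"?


Word: "replaying"
Morphemes: re- / play / -ing
Each morpheme carries meaning
= 3 morphemes


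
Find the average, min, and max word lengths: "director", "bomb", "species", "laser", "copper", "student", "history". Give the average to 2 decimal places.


Lengths: "director"=8, "bomb"=4, "species"=7, "laser"=5, "copper"=6, "student"=7, "history"=7
Sum = 44, Count = 7
Average = 44/7 = 6.29
= avg=6.29, min=4, max=8


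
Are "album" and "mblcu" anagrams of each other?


Word 1: "album" → sorted: ablmu
Word 2: "mblcu" → sorted: bclmu
Same letters? ablmu != bclmu
Anagram = No


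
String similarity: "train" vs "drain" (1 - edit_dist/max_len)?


Word 1: "train" (length 5)
Word 2: "drain" (length 5)
One optimal edit sequence:
  1. substitute 't' -> 'd'  (+1)
  2. keep 'r'
  3. keep 'a'
  4. keep 'i'
  5. keep 'n'
Edit distance = 1
Max length = max(5, 5) = 5
Similarity = 1 - 1/5
= 0.8000


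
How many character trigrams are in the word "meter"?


Word: "meter" (length 5)
Number of 3-grams = length - 3 + 1 = 5 - 3 + 1
= 3


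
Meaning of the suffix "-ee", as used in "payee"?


Suffix: -ee
As in: payee -> pay + -ee
Meaning = one who receives


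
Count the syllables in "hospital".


Word: "hospital"
Syllable breakdown: hos-pi-tal
Counting: 3 parts
= 3 syllables


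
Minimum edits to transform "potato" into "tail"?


Word 1: "potato" (length 6)
Word 2: "tail" (length 4)
One optimal edit sequence (insert/delete/substitute each cost 1):
  1. delete 'p'  (+1)
  2. delete 'o'  (+1)
  3. keep 't'
  4. keep 'a'
  5. substitute 't' -> 'i'  (+1)
  6. substitute 'o' -> 'l'  (+1)
Total edit operations: 4
Edit distance = 4


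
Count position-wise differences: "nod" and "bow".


Comparing character by character (same length = 3):
  Pos 0: 'n' vs 'b' !=
  Pos 1: 'o' vs 'o' =
  Pos 2: 'd' vs 'w' !=
Hamming distance = 2


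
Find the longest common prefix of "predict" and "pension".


Word 1: "predict"
Word 2: "pension"
Comparing from start:
  Pos 0: 'p' == 'p'
  Pos 1: 'r' != 'e' (stop)
LCP = "p" (length 1)


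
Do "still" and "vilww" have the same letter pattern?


Pattern of "still": [0, 1, 2, 3, 3]
Pattern of "vilww": [0, 1, 2, 3, 3]
Patterns match
Same pattern = Yes


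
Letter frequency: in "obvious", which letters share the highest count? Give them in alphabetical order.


Word: "obvious"
Letter counts:
  'b': 1
  'i': 1
  'o': 2
  's': 1
  'u': 1
  'v': 1
Maximum count = 2
Most frequent = 'o' (2 times each)


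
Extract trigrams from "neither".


Word: "neither" (length 7)
Number of trigrams = 7 - 3 + 1 = 5
  Position 0: "nei"
  Position 1: "eit"
  Position 2: "ith"
  Position 3: "the"
  Position 4: "her"
Trigrams = "nei", "eit", "ith", "the", "her"


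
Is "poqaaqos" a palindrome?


Word: "poqaaqos"
Reversed: "soqaaqop"
Forward == Backward? poqaaqos != soqaaqop
Palindrome = No


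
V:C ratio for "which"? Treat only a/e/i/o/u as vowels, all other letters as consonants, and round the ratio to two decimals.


Word: "which"
Vowels (a,e,i,o,u): 1
Consonants: 4
Ratio = 1/4
= 0.25


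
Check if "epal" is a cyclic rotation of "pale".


Word: "pale", Candidate: "epal"
Method: check if candidate is substring of word+word
"palepale" contains "epal"? Yes
Is rotation = Yes


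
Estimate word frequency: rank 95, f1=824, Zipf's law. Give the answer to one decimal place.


Zipf's law: f(r) = f(1) / r
f(1) = 824
f(95) = 824 / 95
= 8.7 occurrences


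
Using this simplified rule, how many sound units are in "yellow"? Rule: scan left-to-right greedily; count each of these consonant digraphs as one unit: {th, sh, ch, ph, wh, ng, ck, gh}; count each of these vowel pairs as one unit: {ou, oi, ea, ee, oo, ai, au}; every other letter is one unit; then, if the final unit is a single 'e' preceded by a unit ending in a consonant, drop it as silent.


Word: "yellow" (6 letters)
Left-to-right scan:
  1. 'y' (letter)
  2. 'e' (letter)
  3. 'l' (letter)
  4. 'l' (letter)
  5. 'o' (letter)
  6. 'w' (letter)
Units from scan: 6
Sound units = 6 units


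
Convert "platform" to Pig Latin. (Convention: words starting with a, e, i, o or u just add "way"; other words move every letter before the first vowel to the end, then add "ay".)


Word: "platform"
Starts with consonant(s) → move to end, add 'ay'
Consonant cluster: "pl"
Pig Latin = "atformplay"


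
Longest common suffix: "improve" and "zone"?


Word 1: "improve"
Word 2: "zone"
Comparing from end:
  Pos -1: 'e' == 'e'
  Pos -2: 'v' != 'n' (stop)
LCS = "e" (length 1)


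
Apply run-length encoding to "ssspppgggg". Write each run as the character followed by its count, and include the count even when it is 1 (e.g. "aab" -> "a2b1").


String: "ssspppgggg"
Scanning for consecutive runs:
  's' x 3
  'p' x 3
  'g' x 4
RLE = "s3p3g4"


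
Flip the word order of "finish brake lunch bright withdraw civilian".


Original: "finish brake lunch bright withdraw civilian"
Words (1..n): finish | brake | lunch | bright | withdraw | civilian
Reversed (n..1): civilian | withdraw | bright | lunch | brake | finish
Result = "civilian withdraw bright lunch brake finish"


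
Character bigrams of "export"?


Word: "export" (length 6)
Number of bigrams = 6 - 2 + 1 = 5
  Position 0: "ex"
  Position 1: "xp"
  Position 2: "po"
  Position 3: "or"
  Position 4: "rt"
Bigrams = "ex", "xp", "po", "or", "rt"


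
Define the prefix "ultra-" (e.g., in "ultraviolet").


Prefix: ultra-
Example: ultraviolet (ultra- + violet)
Meaning = beyond


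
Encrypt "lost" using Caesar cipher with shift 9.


Word: "lost"
Shift: 9
Each letter → (letter + shift) mod 26:
  'l' (11) + 9 = 20 → 'u'
  'o' (14) + 9 = 23 → 'x'
  's' (18) + 9 = 1 → 'b'
  't' (19) + 9 = 2 → 'c'
Result = "uxbc"


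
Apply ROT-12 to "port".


Word: "port"
Shift: 12
Each letter → (letter + shift) mod 26:
  'p' (15) + 12 = 1 → 'b'
  'o' (14) + 12 = 0 → 'a'
  'r' (17) + 12 = 3 → 'd'
  't' (19) + 12 = 5 → 'f'
Result = "badf"


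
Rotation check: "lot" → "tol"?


Word: "lot", Candidate: "tol"
Method: check if candidate is substring of word+word
"lotlot" contains "tol"? No
Is rotation = No


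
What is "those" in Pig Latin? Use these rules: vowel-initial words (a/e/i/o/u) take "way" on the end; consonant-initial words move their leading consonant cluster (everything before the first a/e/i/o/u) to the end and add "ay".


Word: "those"
Starts with consonant(s) → move to end, add 'ay'
Consonant cluster: "th"
Pig Latin = "osethay"


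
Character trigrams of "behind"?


Word: "behind" (length 6)
Number of trigrams = 6 - 3 + 1 = 4
  Position 0: "beh"
  Position 1: "ehi"
  Position 2: "hin"
  Position 3: "ind"
Trigrams = "beh", "ehi", "hin", "ind"


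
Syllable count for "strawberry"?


Word: "strawberry"
Syllable breakdown: straw · ber · ry
Counting: 3 parts
= 3 syllables


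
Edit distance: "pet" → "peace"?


Word 1: "pet" (length 3)
Word 2: "peace" (length 5)
One optimal edit sequence (insert/delete/substitute each cost 1):
  1. keep 'p'
  2. keep 'e'
  3. insert 'a'  (+1)
  4. insert 'c'  (+1)
  5. substitute 't' -> 'e'  (+1)
Total edit operations: 3
Edit distance = 3


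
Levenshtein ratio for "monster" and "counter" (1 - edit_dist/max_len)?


Word 1: "monster" (length 7)
Word 2: "counter" (length 7)
One optimal edit sequence:
  1. substitute 'm' -> 'c'  (+1)
  2. keep 'o'
  3. substitute 'n' -> 'u'  (+1)
  4. substitute 's' -> 'n'  (+1)
  5. keep 't'
  6. keep 'e'
  7. keep 'r'
Edit distance = 3
Max length = max(7, 7) = 7
Similarity = 1 - 3/7
= 0.5714


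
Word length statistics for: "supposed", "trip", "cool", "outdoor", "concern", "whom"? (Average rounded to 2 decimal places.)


Lengths: "supposed"=8, "trip"=4, "cool"=4, "outdoor"=7, "concern"=7, "whom"=4
Sum = 34, Count = 6
Average = 34/6 = 5.67
= avg=5.67, min=4, max=8


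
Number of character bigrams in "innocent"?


Word: "innocent" (length 8)
Number of 2-grams = length - 2 + 1 = 8 - 2 + 1
= 7


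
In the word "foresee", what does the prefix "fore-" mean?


Prefix: fore-
Example: foresee (fore- + see)
Meaning = before


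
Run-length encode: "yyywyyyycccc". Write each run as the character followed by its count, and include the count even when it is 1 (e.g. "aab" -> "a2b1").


String: "yyywyyyycccc"
Scanning for consecutive runs:
  'y' x 3
  'w' x 1
  'y' x 4
  'c' x 4
RLE = "y3w1y4c4"
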